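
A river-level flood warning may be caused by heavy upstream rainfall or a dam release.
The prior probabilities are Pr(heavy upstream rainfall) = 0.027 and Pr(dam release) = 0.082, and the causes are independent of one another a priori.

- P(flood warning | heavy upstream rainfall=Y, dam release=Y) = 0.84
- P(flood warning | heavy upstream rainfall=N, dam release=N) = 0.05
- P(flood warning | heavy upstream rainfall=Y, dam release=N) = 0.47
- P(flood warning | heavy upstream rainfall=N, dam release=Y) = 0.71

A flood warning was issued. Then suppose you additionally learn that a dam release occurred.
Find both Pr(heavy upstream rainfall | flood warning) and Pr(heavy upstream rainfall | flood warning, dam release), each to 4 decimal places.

P(flood warning) = 0.05·0.973·0.918 + 0.71·0.973·0.082 + 0.47·0.027·0.918 + 0.84·0.027·0.082 = 0.044661 + 0.056648 + 0.011649 + 0.001860 = 0.114818
Restricting to configurations with heavy upstream rainfall present: 0.011649 + 0.001860 = 0.013509.
Hence the posterior is 0.013509/0.114818 ≈ 0.1177.

Now also conditioning on dam release=true:
P(flood warning | dam release) = 0.71·0.973 + 0.84·0.027 = 0.690830 + 0.022680 = 0.713510
The heavy upstream rainfall-present share is 0.84·0.027 = 0.022680.
So P(heavy upstream rainfall | flood warning, dam release) = 0.022680/0.713510 ≈ 0.0318.
This is intercausal reasoning (explaining away): once dam release accounts for the flood warning, heavy upstream rainfall becomes less likely.

Pr(heavy upstream rainfall | flood warning) ≈ 0.1177; Pr(heavy upstream rainfall | flood warning, dam release) ≈ 0.0318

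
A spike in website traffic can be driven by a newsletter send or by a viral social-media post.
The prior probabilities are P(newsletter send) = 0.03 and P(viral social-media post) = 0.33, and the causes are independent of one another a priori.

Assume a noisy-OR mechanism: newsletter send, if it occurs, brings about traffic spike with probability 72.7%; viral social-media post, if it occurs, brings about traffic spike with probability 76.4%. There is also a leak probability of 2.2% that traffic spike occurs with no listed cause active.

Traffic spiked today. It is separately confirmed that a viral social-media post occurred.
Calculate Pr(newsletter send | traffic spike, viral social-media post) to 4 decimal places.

Pr(newsletter send | traffic spike, viral social-media post) ≈ 0.0363

Under noisy-OR, P(traffic spike | causes) = 1 − (1−0.022)·∏(1−qᵢ) over the active causes.
P(traffic spike | viral social-media post) = 0.769192*0.97 + 0.936989*0.03 = 0.746116 + 0.028110 = 0.774226
Restricting to configurations with newsletter send present: 0.936989*0.03 = 0.028110.
Hence the posterior is 0.028110/0.774226 ≈ 0.0363.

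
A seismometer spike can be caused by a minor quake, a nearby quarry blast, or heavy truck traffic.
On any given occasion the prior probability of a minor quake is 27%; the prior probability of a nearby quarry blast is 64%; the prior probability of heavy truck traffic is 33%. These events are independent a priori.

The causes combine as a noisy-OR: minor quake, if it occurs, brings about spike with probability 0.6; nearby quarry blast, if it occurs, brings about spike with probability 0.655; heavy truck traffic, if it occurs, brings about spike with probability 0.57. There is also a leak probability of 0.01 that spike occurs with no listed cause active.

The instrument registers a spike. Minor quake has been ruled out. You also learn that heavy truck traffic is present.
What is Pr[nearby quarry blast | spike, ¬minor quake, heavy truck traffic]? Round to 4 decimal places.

Under noisy-OR, P(spike | causes) = 1 − (1−0.01)·∏(1−qᵢ) over the active causes.
By total probability over both values of nearby quarry blast:
  P(spike | ¬minor quake, heavy truck traffic) = 0.5743*0.36 + 0.853133*0.64
        = 0.206748 + 0.546005 = 0.752753
The terms with nearby quarry blast present sum to 0.546005, so
  P(nearby quarry blast | spike, ¬minor quake, heavy truck traffic) = 0.546005 / 0.752753 ≈ 0.7253

Pr[nearby quarry blast | spike, ¬minor quake, heavy truck traffic] ≈ 0.7253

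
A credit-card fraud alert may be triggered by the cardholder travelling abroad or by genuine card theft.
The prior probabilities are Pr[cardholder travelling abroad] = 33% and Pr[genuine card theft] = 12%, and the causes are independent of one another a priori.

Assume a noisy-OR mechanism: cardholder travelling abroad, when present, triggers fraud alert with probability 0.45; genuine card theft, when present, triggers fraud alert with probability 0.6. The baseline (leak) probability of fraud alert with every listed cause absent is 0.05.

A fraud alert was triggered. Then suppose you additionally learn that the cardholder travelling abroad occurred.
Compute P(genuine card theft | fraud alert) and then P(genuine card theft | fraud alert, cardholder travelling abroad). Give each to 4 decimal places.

P(genuine card theft | fraud alert) ≈ 0.3256; P(genuine card theft | fraud alert, cardholder travelling abroad) ≈ 0.1843

Under noisy-OR, P(fraud alert | causes) = 1 − (1−0.05)·∏(1−qᵢ) over the active causes.
For the numerator, keep only genuine card theft=true terms: 0.049848 + 0.031324 = 0.081172
The normalizing constant is 0.05×0.67×0.88 + 0.62×0.67×0.12 + 0.4775×0.33×0.88 + 0.791×0.33×0.12 = 0.249318
P(genuine card theft | fraud alert) = 0.081172/0.249318 ≈ 0.3256

Now also conditioning on cardholder travelling abroad=true:
Sum P(fraud alert|·) weighted by the priors over both values of genuine card theft:
  P(fraud alert | cardholder travelling abroad) = 0.4775*0.88 + 0.791*0.12
        = 0.420200 + 0.094920 = 0.515120
Keeping only the genuine card theft-present terms gives 0.094920, so
  P(genuine card theft | fraud alert, cardholder travelling abroad) = 0.094920 / 0.515120 ≈ 0.1843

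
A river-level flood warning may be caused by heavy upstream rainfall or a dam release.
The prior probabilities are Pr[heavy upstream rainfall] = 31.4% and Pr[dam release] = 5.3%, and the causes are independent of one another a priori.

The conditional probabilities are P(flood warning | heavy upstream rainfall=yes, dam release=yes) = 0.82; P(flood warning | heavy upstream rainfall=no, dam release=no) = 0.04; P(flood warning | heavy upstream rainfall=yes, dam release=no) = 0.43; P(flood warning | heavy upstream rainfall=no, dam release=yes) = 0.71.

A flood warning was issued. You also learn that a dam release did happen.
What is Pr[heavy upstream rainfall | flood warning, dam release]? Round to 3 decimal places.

Pr[heavy upstream rainfall | flood warning, dam release] ≈ 0.346

Numerator (weight on configurations with heavy upstream rainfall): 0.82*0.314 = 0.257480
Normalizer over all consistent configurations: 0.71*0.686 + 0.82*0.314 = 0.744540
Posterior = 0.257480 / 0.744540 ≈ 0.346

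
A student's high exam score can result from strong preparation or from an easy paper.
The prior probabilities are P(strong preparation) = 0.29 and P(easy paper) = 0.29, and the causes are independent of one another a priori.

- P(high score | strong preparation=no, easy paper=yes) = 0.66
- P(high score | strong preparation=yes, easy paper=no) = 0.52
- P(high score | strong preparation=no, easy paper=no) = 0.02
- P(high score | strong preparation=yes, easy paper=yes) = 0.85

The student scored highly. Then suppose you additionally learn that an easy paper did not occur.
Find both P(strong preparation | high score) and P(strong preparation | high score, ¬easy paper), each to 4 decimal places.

P(strong preparation | high score) ≈ 0.5502; P(strong preparation | high score, ¬easy paper) ≈ 0.9139

Enumerate the 4 (strong preparation, easy paper) configurations and weight by the priors:
  P(high score) = 0.02×0.71×0.71 + 0.66×0.71×0.29 + 0.52×0.29×0.71 + 0.85×0.29×0.29
        = 0.010082 + 0.135894 + 0.107068 + 0.071485 = 0.324529
Configurations with strong preparation contribute 0.178553, so
  P(strong preparation | high score) = 0.178553 / 0.324529 ≈ 0.5502

With the extra evidence:
Weight on strong preparation=true, given the evidence: 0.52×0.29 = 0.150800
Denominator P(high score | ¬easy paper): 0.02×0.71 + 0.52×0.29 = 0.165000
Posterior = 0.150800 / 0.165000 ≈ 0.9139
With easy paper excluded, strong preparation must carry more of the explanatory weight for the high score.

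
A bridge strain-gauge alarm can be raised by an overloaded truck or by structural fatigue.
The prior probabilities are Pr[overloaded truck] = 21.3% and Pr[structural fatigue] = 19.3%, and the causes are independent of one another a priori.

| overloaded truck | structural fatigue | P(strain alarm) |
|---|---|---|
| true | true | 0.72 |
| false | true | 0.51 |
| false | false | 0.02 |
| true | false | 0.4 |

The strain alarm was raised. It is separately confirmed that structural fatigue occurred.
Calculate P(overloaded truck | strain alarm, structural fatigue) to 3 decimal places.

P(strain alarm | structural fatigue) = 0.51·0.787 + 0.72·0.213 = 0.401370 + 0.153360 = 0.554730
The overloaded truck-present share is 0.72·0.213 = 0.153360.
Hence the posterior is 0.153360/0.554730 ≈ 0.276.

P(overloaded truck | strain alarm, structural fatigue) ≈ 0.276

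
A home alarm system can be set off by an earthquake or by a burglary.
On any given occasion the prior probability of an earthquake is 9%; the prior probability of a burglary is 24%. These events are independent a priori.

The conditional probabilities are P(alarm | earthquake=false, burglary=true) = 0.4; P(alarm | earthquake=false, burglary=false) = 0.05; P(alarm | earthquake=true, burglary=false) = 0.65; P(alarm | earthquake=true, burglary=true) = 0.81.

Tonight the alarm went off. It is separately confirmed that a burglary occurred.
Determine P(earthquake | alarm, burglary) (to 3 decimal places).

By total probability over both values of earthquake:
  P(alarm | burglary) = 0.4·0.91 + 0.81·0.09
        = 0.364000 + 0.072900 = 0.436900
The terms with earthquake present sum to 0.072900, so
  P(earthquake | alarm, burglary) = 0.072900 / 0.436900 ≈ 0.167

P(earthquake | alarm, burglary) ≈ 0.167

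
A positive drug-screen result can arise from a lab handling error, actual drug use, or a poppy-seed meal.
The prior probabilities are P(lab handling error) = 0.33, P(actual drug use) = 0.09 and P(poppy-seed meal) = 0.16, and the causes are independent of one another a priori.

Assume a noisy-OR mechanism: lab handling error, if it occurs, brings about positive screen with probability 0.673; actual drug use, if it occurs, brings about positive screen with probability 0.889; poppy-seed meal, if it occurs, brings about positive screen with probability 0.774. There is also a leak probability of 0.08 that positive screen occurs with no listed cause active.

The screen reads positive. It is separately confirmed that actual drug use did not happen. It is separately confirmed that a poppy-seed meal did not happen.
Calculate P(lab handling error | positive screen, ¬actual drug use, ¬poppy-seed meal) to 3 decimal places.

Under noisy-OR, P(positive screen | causes) = 1 − (1−0.08)·∏(1−qᵢ) over the active causes.
Numerator (weight on configurations with lab handling error): 0.69916*0.33 = 0.230723
Denominator P(positive screen | ¬actual drug use, ¬poppy-seed meal): 0.08*0.67 + 0.69916*0.33 = 0.284323
Posterior = 0.230723 / 0.284323 ≈ 0.811

P(lab handling error | positive screen, ¬actual drug use, ¬poppy-seed meal) ≈ 0.811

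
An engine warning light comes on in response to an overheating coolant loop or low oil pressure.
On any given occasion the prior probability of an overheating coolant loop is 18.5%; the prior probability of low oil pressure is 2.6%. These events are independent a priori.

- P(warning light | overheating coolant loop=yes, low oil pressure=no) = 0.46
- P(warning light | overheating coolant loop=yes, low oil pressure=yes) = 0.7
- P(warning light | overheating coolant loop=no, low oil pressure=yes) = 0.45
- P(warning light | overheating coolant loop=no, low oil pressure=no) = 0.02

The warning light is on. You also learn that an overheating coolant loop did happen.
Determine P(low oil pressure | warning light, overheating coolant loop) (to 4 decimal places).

Weight on low oil pressure=true, given the evidence: 0.7·0.026 = 0.018200
Denominator P(warning light | overheating coolant loop): 0.46·0.974 + 0.7·0.026 = 0.466240
Posterior = 0.018200 / 0.466240 ≈ 0.0390

P(low oil pressure | warning light, overheating coolant loop) ≈ 0.0390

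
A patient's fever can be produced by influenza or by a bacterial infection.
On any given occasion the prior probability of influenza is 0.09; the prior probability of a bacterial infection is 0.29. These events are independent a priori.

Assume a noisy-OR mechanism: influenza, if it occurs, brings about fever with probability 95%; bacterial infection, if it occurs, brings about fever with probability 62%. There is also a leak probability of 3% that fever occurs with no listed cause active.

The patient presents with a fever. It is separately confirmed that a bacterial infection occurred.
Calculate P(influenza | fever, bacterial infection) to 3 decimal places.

Under noisy-OR, P(fever | causes) = 1 − (1−0.03)·∏(1−qᵢ) over the active causes.
P(fever | bacterial infection) = 0.6314×0.91 + 0.98157×0.09 = 0.574574 + 0.088341 = 0.662915
Restricting to configurations with influenza present: 0.98157×0.09 = 0.088341.
P(influenza | fever, bacterial infection) = 0.088341 / 0.662915 ≈ 0.133

P(influenza | fever, bacterial infection) ≈ 0.133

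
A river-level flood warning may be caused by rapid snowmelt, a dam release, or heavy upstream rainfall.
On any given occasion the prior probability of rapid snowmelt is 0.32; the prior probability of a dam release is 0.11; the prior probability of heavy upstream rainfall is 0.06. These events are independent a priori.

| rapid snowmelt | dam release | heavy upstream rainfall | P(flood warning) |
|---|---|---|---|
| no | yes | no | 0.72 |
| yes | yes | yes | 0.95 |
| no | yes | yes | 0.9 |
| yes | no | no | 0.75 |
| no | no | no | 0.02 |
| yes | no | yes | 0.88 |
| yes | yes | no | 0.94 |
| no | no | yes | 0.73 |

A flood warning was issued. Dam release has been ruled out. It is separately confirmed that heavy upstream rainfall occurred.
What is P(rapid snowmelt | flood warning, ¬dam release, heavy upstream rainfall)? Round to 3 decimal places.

P(flood warning | ¬dam release, heavy upstream rainfall) = 0.73×0.68 + 0.88×0.32 = 0.496400 + 0.281600 = 0.778000
Of this, 0.281600 comes from 0.88×0.32 (the rapid snowmelt=true cases).
P(rapid snowmelt | flood warning, ¬dam release, heavy upstream rainfall) = 0.281600 / 0.778000 ≈ 0.362

P(rapid snowmelt | flood warning, ¬dam release, heavy upstream rainfall) ≈ 0.362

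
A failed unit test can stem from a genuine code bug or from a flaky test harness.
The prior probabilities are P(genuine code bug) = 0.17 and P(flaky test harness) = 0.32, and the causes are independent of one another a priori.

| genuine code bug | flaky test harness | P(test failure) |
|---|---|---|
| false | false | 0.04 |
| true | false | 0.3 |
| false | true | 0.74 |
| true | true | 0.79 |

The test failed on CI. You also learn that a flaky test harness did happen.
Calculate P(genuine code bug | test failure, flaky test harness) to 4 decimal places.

P(genuine code bug | test failure, flaky test harness) ≈ 0.1794

P(test failure | flaky test harness) = 0.74·0.83 + 0.79·0.17 = 0.614200 + 0.134300 = 0.748500
The genuine code bug-present share is 0.79·0.17 = 0.134300.
So P(genuine code bug | test failure, flaky test harness) = 0.134300/0.748500 ≈ 0.1794.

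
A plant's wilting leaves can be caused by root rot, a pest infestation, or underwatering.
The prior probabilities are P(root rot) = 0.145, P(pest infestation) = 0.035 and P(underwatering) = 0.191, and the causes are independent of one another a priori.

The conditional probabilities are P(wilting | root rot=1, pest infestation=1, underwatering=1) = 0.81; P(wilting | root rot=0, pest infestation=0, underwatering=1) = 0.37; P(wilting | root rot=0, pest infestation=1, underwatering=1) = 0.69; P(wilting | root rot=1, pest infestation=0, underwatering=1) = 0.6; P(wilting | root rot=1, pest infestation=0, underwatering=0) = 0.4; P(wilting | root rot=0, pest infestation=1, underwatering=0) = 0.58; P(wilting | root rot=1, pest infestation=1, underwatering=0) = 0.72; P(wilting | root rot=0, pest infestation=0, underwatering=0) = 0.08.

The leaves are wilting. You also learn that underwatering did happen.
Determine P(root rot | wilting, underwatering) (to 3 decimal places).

P(wilting | underwatering) = 0.37×0.855×0.965 + 0.69×0.855×0.035 + 0.6×0.145×0.965 + 0.81×0.145×0.035 = 0.305278 + 0.020648 + 0.083955 + 0.004111 = 0.413992
Of this, 0.088066 comes from 0.083955 + 0.004111 (the root rot=true cases).
Hence the posterior is 0.088066/0.413992 ≈ 0.213.

P(root rot | wilting, underwatering) ≈ 0.213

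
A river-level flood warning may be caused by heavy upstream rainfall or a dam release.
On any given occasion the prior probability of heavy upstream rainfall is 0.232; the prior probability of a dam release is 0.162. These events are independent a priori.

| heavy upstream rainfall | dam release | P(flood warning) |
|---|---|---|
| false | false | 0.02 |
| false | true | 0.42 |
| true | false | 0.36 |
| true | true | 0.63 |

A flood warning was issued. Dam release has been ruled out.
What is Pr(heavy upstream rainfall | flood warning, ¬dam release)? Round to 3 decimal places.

Weight on heavy upstream rainfall=true, given the evidence: 0.36*0.232 = 0.083520
The normalizing constant is 0.02*0.768 + 0.36*0.232 = 0.098880
Posterior = 0.083520 / 0.098880 ≈ 0.845

Pr(heavy upstream rainfall | flood warning, ¬dam release) ≈ 0.845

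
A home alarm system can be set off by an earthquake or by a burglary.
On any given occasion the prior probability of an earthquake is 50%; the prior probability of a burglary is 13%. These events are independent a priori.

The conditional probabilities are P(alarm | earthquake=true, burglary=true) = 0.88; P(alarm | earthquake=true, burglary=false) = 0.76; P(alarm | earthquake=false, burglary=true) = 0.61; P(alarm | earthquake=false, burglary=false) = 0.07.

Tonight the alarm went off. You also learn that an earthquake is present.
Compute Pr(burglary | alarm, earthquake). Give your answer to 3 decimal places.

Pr(burglary | alarm, earthquake) ≈ 0.147

For the numerator, keep only burglary=true terms: 0.88×0.13 = 0.114400
The normalizing constant is 0.76×0.87 + 0.88×0.13 = 0.775600
Posterior = 0.114400 / 0.775600 ≈ 0.147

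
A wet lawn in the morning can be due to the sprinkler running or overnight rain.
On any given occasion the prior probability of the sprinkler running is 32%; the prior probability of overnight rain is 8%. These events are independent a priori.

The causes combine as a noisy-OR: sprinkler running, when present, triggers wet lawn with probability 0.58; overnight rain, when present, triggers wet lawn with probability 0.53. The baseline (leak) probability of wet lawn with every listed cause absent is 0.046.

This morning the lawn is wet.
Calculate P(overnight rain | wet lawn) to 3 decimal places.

Under noisy-OR, P(wet lawn | causes) = 1 − (1−0.046)·∏(1−qᵢ) over the active causes.
P(wet lawn) = 0.046×0.68×0.92 + 0.55162×0.68×0.08 + 0.59932×0.32×0.92 + 0.81168×0.32×0.08 = 0.028778 + 0.030008 + 0.176440 + 0.020779 = 0.256005
Of this, 0.050787 comes from 0.030008 + 0.020779 (the overnight rain=true cases).
So P(overnight rain | wet lawn) = 0.050787/0.256005 ≈ 0.198.

P(overnight rain | wet lawn) ≈ 0.198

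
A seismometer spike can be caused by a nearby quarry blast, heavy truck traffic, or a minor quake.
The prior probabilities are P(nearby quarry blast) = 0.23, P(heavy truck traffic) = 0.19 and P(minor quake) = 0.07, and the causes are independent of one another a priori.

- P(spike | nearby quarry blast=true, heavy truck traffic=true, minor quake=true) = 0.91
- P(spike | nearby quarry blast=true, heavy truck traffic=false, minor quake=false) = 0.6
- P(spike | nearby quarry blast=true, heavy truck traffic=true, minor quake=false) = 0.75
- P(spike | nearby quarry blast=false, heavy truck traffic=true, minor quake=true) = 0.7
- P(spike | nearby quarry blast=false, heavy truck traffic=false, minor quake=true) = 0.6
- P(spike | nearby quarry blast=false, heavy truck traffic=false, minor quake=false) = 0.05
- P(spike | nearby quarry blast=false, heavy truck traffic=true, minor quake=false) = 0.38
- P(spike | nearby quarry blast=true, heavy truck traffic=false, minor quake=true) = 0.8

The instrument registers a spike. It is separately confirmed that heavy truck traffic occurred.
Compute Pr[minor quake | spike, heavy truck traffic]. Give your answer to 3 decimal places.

By total probability over the 4 (nearby quarry blast, minor quake) configurations:
  P(spike | heavy truck traffic) = 0.38*0.77*0.93 + 0.7*0.77*0.07 + 0.75*0.23*0.93 + 0.91*0.23*0.07
        = 0.272118 + 0.037730 + 0.160425 + 0.014651 = 0.484924
The terms with minor quake present sum to 0.052381, so
  P(minor quake | spike, heavy truck traffic) = 0.052381 / 0.484924 ≈ 0.108

Pr[minor quake | spike, heavy truck traffic] ≈ 0.108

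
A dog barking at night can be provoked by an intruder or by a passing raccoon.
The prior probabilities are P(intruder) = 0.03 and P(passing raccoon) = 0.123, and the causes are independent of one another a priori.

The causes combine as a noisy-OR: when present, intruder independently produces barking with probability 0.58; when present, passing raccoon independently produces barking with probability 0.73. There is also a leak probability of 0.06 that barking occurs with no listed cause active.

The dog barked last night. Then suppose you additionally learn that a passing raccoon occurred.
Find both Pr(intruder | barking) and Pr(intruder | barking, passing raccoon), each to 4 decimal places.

Under noisy-OR, P(barking | causes) = 1 − (1−0.06)·∏(1−qᵢ) over the active causes.
For the numerator, keep only intruder=true terms: 0.015923 + 0.003297 = 0.019220
Denominator P(barking): 0.06*0.97*0.877 + 0.7462*0.97*0.123 + 0.6052*0.03*0.877 + 0.893404*0.03*0.123 = 0.159290
Posterior = 0.019220 / 0.159290 ≈ 0.1207

With the extra evidence:
P(barking | passing raccoon) = 0.7462*0.97 + 0.893404*0.03 = 0.723814 + 0.026802 = 0.750616
Restricting to configurations with intruder present: 0.893404*0.03 = 0.026802.
P(intruder | barking, passing raccoon) = 0.026802 / 0.750616 ≈ 0.0357
The drop from 0.1207 to 0.0357 is the explaining-away (discounting) effect.

Pr(intruder | barking) ≈ 0.1207; Pr(intruder | barking, passing raccoon) ≈ 0.0357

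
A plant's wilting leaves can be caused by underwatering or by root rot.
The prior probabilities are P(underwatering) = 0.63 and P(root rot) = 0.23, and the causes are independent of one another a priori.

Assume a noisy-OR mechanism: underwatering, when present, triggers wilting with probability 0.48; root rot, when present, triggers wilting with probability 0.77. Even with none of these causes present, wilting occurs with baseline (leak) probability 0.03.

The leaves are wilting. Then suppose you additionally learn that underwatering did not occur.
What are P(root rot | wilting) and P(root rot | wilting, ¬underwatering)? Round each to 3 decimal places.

P(root rot | wilting) ≈ 0.438; P(root rot | wilting, ¬underwatering) ≈ 0.886

Under noisy-OR, P(wilting | causes) = 1 − (1−0.03)·∏(1−qᵢ) over the active causes.
For the numerator, keep only root rot=true terms: 0.066114 + 0.128090 = 0.194204
Denominator P(wilting): 0.03·0.37·0.77 + 0.7769·0.37·0.23 + 0.4956·0.63·0.77 + 0.883988·0.63·0.23 = 0.443167
Posterior = 0.194204 / 0.443167 ≈ 0.438

Now also conditioning on underwatering≠true:
Sum P(wilting|·) weighted by the priors over both values of root rot:
  P(wilting | ¬underwatering) = 0.03×0.77 + 0.7769×0.23
        = 0.023100 + 0.178687 = 0.201787
The terms with root rot present sum to 0.178687, so
  P(root rot | wilting, ¬underwatering) = 0.178687 / 0.201787 ≈ 0.886
With underwatering excluded, root rot must carry more of the explanatory weight for the wilting.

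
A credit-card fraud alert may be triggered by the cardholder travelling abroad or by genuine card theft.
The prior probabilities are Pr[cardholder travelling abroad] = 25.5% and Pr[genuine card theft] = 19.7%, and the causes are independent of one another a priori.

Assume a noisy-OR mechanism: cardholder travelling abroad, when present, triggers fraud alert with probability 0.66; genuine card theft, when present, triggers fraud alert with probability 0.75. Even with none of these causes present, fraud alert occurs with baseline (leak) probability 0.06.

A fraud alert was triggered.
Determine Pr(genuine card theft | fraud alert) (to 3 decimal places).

Under noisy-OR, P(fraud alert | causes) = 1 − (1−0.06)·∏(1−qᵢ) over the active causes.
P(fraud alert) = 0.06·0.745·0.803 + 0.765·0.745·0.197 + 0.6804·0.255·0.803 + 0.9201·0.255·0.197 = 0.035894 + 0.112275 + 0.139322 + 0.046221 = 0.333712
The genuine card theft-present share is 0.112275 + 0.046221 = 0.158496.
So P(genuine card theft | fraud alert) = 0.158496/0.333712 ≈ 0.475.

Pr(genuine card theft | fraud alert) ≈ 0.475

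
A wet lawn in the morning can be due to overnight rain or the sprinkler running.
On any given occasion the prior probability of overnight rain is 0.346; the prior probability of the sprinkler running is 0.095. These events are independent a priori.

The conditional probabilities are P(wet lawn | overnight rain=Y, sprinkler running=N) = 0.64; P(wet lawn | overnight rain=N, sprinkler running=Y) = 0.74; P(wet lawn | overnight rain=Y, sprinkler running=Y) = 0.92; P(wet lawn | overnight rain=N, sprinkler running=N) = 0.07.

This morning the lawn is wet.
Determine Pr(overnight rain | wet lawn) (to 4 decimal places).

P(wet lawn) = 0.07×0.654×0.905 + 0.74×0.654×0.095 + 0.64×0.346×0.905 + 0.92×0.346×0.095 = 0.041431 + 0.045976 + 0.200403 + 0.030240 = 0.318050
Restricting to configurations with overnight rain present: 0.200403 + 0.030240 = 0.230643.
Hence the posterior is 0.230643/0.318050 ≈ 0.7252.

Pr(overnight rain | wet lawn) ≈ 0.7252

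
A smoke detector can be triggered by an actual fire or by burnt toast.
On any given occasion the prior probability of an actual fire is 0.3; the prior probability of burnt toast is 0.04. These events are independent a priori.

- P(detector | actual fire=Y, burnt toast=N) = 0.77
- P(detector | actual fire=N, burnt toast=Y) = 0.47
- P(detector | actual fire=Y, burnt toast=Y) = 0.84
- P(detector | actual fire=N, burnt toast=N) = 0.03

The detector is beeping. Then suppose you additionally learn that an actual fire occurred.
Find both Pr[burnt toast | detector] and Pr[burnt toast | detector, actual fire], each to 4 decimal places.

P(detector) = 0.03*0.7*0.96 + 0.47*0.7*0.04 + 0.77*0.3*0.96 + 0.84*0.3*0.04 = 0.020160 + 0.013160 + 0.221760 + 0.010080 = 0.265160
Of this, 0.023240 comes from 0.013160 + 0.010080 (the burnt toast=true cases).
P(burnt toast | detector) = 0.023240 / 0.265160 ≈ 0.0876

Now condition on the additional information:
For the numerator, keep only burnt toast=true terms: 0.84×0.04 = 0.033600
Denominator P(detector | actual fire): 0.77×0.96 + 0.84×0.04 = 0.772800
Posterior = 0.033600 / 0.772800 ≈ 0.0435

Pr[burnt toast | detector] ≈ 0.0876; Pr[burnt toast | detector, actual fire] ≈ 0.0435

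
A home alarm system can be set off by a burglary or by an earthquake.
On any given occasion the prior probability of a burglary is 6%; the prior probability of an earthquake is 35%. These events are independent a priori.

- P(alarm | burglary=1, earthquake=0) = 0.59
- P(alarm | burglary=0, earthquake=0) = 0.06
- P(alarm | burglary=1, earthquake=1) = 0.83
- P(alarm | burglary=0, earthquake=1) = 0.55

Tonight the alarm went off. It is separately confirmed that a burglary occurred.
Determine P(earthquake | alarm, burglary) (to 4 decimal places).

P(earthquake | alarm, burglary) ≈ 0.4310

Numerator (weight on configurations with earthquake): 0.83·0.35 = 0.290500
Normalizer over all consistent configurations: 0.59·0.65 + 0.83·0.35 = 0.674000
Posterior = 0.290500 / 0.674000 ≈ 0.4310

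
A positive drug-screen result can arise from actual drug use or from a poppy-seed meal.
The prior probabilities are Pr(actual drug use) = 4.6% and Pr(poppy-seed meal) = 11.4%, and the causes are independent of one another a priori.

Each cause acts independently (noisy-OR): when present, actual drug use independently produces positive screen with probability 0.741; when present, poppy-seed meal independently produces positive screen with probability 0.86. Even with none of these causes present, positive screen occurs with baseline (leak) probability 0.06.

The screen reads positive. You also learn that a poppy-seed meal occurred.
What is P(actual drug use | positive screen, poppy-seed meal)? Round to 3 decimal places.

Under noisy-OR, P(positive screen | causes) = 1 − (1−0.06)·∏(1−qᵢ) over the active causes.
Enumerate both values of actual drug use and weight by the priors:
  P(positive screen | poppy-seed meal) = 0.8684×0.954 + 0.965916×0.046
        = 0.828454 + 0.044432 = 0.872886
Configurations with actual drug use contribute 0.044432, so
  P(actual drug use | positive screen, poppy-seed meal) = 0.044432 / 0.872886 ≈ 0.051

P(actual drug use | positive screen, poppy-seed meal) ≈ 0.051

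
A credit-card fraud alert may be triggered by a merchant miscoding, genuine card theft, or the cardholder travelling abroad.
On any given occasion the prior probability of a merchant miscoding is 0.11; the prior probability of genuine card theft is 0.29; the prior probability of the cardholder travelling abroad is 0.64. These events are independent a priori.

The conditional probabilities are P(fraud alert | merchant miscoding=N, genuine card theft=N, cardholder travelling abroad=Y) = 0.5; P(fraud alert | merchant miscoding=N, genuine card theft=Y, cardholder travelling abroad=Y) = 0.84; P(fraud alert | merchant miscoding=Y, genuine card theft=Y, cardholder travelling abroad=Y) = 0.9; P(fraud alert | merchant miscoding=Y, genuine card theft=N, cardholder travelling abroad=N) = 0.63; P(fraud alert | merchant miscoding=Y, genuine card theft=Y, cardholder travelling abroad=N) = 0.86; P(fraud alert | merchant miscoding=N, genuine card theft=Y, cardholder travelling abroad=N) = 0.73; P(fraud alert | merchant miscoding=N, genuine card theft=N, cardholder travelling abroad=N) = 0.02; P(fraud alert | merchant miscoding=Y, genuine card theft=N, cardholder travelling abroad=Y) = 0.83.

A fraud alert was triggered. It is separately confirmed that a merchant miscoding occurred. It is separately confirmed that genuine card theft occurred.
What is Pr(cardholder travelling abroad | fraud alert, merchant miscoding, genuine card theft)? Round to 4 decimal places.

Weight on cardholder travelling abroad=true, given the evidence: 0.9*0.64 = 0.576000
The normalizing constant is 0.86*0.36 + 0.9*0.64 = 0.885600
P(cardholder travelling abroad | fraud alert, merchant miscoding, genuine card theft) = 0.576000/0.885600 ≈ 0.6504

Pr(cardholder travelling abroad | fraud alert, merchant miscoding, genuine card theft) ≈ 0.6504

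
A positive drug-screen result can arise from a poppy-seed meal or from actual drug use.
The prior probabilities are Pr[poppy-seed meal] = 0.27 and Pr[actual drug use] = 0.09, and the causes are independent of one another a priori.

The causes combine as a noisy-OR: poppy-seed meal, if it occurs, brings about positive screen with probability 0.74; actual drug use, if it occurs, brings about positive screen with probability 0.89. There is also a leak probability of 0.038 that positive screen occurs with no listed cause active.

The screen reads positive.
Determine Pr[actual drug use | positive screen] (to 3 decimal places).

Pr[actual drug use | positive screen] ≈ 0.282

Under noisy-OR, P(positive screen | causes) = 1 − (1−0.038)·∏(1−qᵢ) over the active causes.
By total probability over the 4 (poppy-seed meal, actual drug use) configurations:
  P(positive screen) = 0.038×0.73×0.91 + 0.89418×0.73×0.09 + 0.74988×0.27×0.91 + 0.972487×0.27×0.09
        = 0.025243 + 0.058748 + 0.184246 + 0.023631 = 0.291868
Configurations with actual drug use contribute 0.082379, so
  P(actual drug use | positive screen) = 0.082379 / 0.291868 ≈ 0.282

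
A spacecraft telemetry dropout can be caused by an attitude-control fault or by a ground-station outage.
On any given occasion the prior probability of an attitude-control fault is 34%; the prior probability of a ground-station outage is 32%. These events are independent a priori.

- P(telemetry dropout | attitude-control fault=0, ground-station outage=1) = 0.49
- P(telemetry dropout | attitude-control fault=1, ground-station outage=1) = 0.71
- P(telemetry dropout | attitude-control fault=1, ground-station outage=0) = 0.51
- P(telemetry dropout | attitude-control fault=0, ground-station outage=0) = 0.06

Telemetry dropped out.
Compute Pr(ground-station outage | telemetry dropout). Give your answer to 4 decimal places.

Pr(ground-station outage | telemetry dropout) ≈ 0.5551

P(telemetry dropout) = 0.06×0.66×0.68 + 0.49×0.66×0.32 + 0.51×0.34×0.68 + 0.71×0.34×0.32 = 0.026928 + 0.103488 + 0.117912 + 0.077248 = 0.325576
The ground-station outage-present share is 0.103488 + 0.077248 = 0.180736.
So P(ground-station outage | telemetry dropout) = 0.180736/0.325576 ≈ 0.5551.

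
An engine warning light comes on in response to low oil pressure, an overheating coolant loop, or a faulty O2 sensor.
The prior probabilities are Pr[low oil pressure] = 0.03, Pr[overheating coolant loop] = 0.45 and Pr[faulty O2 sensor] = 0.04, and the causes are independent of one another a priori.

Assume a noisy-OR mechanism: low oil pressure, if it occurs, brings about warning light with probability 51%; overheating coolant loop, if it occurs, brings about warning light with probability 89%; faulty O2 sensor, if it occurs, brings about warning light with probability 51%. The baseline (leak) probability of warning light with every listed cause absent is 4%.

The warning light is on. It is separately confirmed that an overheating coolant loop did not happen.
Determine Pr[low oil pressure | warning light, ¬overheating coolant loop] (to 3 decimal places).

Pr[low oil pressure | warning light, ¬overheating coolant loop] ≈ 0.219

Under noisy-OR, P(warning light | causes) = 1 − (1−0.04)·∏(1−qᵢ) over the active causes.
Enumerate the 4 (low oil pressure, faulty O2 sensor) configurations and weight by the priors:
  P(warning light | ¬overheating coolant loop) = 0.04·0.97·0.96 + 0.5296·0.97·0.04 + 0.5296·0.03·0.96 + 0.769504·0.03·0.04
        = 0.037248 + 0.020548 + 0.015252 + 0.000923 = 0.073971
The terms with low oil pressure present sum to 0.016175, so
  P(low oil pressure | warning light, ¬overheating coolant loop) = 0.016175 / 0.073971 ≈ 0.219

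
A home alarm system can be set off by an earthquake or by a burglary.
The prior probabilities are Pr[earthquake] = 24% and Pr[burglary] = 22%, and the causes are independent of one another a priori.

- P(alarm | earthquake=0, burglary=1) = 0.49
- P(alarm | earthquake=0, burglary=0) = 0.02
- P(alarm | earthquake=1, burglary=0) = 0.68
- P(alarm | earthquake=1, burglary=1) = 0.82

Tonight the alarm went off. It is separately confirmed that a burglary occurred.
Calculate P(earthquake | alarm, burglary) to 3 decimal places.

Numerator (weight on configurations with earthquake): 0.82*0.24 = 0.196800
Normalizer over all consistent configurations: 0.49*0.76 + 0.82*0.24 = 0.569200
P(earthquake | alarm, burglary) = 0.196800/0.569200 ≈ 0.346

P(earthquake | alarm, burglary) ≈ 0.346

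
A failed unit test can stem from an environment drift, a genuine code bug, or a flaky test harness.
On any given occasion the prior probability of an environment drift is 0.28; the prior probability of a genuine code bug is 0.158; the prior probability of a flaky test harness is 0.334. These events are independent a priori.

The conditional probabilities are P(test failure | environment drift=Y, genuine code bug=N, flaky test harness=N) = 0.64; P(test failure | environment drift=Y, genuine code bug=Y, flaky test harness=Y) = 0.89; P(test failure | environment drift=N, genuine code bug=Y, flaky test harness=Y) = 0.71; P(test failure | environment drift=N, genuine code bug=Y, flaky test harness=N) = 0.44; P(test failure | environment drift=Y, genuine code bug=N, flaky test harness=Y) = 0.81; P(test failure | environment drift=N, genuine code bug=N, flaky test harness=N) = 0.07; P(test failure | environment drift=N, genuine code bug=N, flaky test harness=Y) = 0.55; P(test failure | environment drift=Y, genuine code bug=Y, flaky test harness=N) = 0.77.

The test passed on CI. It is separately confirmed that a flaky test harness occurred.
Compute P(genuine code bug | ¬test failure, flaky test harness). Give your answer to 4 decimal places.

P(¬test failure | flaky test harness) = 0.45×0.72×0.842 + 0.29×0.72×0.158 + 0.19×0.28×0.842 + 0.11×0.28×0.158 = 0.272808 + 0.032990 + 0.044794 + 0.004866 = 0.355458
Of this, 0.037856 comes from 0.032990 + 0.004866 (the genuine code bug=true cases).
So P(genuine code bug | ¬test failure, flaky test harness) = 0.037856/0.355458 ≈ 0.1065.

P(genuine code bug | ¬test failure, flaky test harness) ≈ 0.1065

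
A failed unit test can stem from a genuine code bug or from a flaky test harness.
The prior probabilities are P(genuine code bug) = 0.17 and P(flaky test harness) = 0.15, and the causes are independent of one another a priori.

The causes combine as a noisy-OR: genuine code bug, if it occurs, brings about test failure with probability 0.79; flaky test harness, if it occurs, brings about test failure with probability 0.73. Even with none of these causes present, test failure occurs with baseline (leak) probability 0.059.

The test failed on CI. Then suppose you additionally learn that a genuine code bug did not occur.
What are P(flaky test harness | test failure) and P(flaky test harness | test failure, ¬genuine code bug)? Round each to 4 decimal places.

P(flaky test harness | test failure) ≈ 0.4261; P(flaky test harness | test failure, ¬genuine code bug) ≈ 0.6905

Under noisy-OR, P(test failure | causes) = 1 − (1−0.059)·∏(1−qᵢ) over the active causes.
Weight on flaky test harness=true, given the evidence: 0.092868 + 0.024139 = 0.117007
Denominator P(test failure): 0.059×0.83×0.85 + 0.74593×0.83×0.15 + 0.80239×0.17×0.85 + 0.946645×0.17×0.15 = 0.274576
P(flaky test harness | test failure) = 0.117007/0.274576 ≈ 0.4261

Now also conditioning on genuine code bug≠true:
By total probability over both values of flaky test harness:
  P(test failure | ¬genuine code bug) = 0.059*0.85 + 0.74593*0.15
        = 0.050150 + 0.111889 = 0.162039
Keeping only the flaky test harness-present terms gives 0.111889, so
  P(flaky test harness | test failure, ¬genuine code bug) = 0.111889 / 0.162039 ≈ 0.6905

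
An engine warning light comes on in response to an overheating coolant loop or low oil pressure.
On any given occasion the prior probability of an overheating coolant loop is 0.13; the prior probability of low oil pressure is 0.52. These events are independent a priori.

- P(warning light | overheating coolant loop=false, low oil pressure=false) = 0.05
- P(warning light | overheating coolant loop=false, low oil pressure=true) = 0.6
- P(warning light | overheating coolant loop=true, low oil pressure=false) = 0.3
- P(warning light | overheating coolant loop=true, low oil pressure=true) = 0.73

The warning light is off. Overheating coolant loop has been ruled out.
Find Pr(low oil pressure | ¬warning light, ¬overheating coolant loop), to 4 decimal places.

Pr(low oil pressure | ¬warning light, ¬overheating coolant loop) ≈ 0.3133

By total probability over both values of low oil pressure:
  P(¬warning light | ¬overheating coolant loop) = 0.95·0.48 + 0.4·0.52
        = 0.456000 + 0.208000 = 0.664000
Configurations with low oil pressure contribute 0.208000, so
  P(low oil pressure | ¬warning light, ¬overheating coolant loop) = 0.208000 / 0.664000 ≈ 0.3133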